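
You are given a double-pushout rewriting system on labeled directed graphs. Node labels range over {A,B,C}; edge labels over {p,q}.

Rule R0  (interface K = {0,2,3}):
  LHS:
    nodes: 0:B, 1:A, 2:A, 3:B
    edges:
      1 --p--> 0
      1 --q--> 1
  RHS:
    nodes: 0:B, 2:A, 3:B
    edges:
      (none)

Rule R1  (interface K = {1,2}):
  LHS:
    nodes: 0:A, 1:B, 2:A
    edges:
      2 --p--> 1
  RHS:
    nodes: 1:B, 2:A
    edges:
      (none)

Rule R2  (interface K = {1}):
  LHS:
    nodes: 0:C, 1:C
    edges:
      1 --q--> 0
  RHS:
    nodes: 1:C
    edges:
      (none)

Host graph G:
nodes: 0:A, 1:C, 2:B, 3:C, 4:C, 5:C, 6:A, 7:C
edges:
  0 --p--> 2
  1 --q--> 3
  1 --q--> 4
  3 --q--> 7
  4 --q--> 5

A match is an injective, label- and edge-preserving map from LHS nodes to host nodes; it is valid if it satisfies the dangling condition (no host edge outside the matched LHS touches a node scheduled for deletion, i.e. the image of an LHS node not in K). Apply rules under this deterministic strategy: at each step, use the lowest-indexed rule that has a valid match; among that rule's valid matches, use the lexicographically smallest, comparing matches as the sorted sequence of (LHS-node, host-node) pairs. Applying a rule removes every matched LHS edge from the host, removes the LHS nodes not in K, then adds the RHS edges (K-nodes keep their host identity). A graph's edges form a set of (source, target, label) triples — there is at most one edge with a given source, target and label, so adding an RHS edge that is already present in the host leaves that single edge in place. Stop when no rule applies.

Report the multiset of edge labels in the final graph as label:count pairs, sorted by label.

start.  V:8 E:5  edges: 0-p->2 1-q->3 1-q->4 3-q->7 4-q->5
1. fire R1 via {0↦6, 1↦2, 2↦0}  →  V:7 E:4  edges: 1-q->3 1-q->4 3-q->7 4-q->5
2. fire R2 via {0↦5, 1↦4}  →  V:6 E:3  edges: 1-q->3 1-q->4 3-q->7
3. fire R2 via {0↦4, 1↦1}  →  V:5 E:2  edges: 1-q->3 3-q->7
4. fire R2 via {0↦7, 1↦3}  →  V:4 E:1  edges: 1-q->3
5. fire R2 via {0↦3, 1↦1}  →  V:3 E:0  edges: ∅
final graph: no rule applies after step 5
NF edges: []

Answer: (no edges)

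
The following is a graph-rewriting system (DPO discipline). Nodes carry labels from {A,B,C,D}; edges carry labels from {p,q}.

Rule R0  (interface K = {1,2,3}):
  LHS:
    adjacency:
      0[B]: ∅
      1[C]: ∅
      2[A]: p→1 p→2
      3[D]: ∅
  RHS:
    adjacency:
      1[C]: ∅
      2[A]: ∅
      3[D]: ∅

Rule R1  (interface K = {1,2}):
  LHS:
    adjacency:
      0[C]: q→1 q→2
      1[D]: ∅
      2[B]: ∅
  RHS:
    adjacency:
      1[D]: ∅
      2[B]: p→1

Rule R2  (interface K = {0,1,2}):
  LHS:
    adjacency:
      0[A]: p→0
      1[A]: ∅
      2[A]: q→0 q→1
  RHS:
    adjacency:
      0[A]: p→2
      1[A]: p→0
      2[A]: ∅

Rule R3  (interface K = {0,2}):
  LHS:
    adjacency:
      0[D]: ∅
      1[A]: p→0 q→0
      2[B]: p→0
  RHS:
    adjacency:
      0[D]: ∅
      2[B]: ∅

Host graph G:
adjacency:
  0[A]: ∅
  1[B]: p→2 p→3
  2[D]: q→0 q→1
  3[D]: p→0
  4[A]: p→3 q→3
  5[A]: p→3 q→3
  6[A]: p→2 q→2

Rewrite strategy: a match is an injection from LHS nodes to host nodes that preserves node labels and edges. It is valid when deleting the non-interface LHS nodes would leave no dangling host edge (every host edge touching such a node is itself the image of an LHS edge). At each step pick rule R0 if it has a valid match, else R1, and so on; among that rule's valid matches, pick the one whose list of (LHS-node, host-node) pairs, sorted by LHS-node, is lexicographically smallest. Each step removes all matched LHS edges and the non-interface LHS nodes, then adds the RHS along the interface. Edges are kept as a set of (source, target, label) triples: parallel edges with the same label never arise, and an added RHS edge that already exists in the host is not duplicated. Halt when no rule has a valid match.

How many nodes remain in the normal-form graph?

initial: |V|=7 |E|=11  E = 1-p->2 1-p->3 2-q->0 2-q->1 3-p->0 4-p->3 4-q->3 5-p->3 5-q->3 6-p->2 6-q->2
step 1: apply R3 at {0↦2, 1↦6, 2↦1}  → |V|=6 |E|=8  E = 1-p->3 2-q->0 2-q->1 3-p->0 4-p->3 4-q->3 5-p->3 5-q->3
step 2: apply R3 at {0↦3, 1↦4, 2↦1}  → |V|=5 |E|=5  E = 2-q->0 2-q->1 3-p->0 5-p->3 5-q->3
halt: no rule applies after step 2
NF nodes: {0:A, 1:B, 2:D, 3:D, 5:A}

Answer: 5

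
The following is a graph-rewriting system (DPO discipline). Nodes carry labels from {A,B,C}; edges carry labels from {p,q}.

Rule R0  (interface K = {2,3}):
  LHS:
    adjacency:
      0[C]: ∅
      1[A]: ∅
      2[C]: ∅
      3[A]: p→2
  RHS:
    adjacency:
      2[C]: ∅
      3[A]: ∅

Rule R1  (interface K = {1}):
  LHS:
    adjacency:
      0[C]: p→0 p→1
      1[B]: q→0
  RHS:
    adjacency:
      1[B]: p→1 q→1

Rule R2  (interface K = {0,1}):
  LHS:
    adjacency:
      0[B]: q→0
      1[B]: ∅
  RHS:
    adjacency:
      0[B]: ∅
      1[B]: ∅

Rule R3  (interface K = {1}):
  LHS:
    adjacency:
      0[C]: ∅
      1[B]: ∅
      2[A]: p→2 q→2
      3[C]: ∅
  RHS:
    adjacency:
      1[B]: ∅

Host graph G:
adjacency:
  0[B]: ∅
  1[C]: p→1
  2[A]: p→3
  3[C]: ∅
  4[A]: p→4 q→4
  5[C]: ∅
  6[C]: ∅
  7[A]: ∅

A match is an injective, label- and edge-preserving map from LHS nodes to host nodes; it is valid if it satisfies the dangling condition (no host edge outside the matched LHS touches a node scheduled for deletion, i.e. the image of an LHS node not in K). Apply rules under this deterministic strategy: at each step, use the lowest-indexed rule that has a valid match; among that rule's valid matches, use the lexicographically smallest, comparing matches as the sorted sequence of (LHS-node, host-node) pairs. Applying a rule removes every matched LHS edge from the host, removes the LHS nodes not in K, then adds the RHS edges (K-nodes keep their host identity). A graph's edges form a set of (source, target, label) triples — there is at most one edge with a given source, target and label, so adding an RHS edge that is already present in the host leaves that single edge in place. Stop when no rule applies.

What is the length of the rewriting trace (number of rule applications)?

Answer: 2

Rewrite trace:
[0] host  ⇒  8 nodes, 4 edges  {1-p->1 2-p->3 4-p->4 4-q->4}
[1] R0 @ {0↦5, 1↦7, 2↦3, 3↦2}  ⇒  6 nodes, 3 edges  {1-p->1 4-p->4 4-q->4}
[2] R3 @ {0↦3, 1↦0, 2↦4, 3↦6}  ⇒  3 nodes, 1 edges  {1-p->1}
normal form: no rule applies after step 2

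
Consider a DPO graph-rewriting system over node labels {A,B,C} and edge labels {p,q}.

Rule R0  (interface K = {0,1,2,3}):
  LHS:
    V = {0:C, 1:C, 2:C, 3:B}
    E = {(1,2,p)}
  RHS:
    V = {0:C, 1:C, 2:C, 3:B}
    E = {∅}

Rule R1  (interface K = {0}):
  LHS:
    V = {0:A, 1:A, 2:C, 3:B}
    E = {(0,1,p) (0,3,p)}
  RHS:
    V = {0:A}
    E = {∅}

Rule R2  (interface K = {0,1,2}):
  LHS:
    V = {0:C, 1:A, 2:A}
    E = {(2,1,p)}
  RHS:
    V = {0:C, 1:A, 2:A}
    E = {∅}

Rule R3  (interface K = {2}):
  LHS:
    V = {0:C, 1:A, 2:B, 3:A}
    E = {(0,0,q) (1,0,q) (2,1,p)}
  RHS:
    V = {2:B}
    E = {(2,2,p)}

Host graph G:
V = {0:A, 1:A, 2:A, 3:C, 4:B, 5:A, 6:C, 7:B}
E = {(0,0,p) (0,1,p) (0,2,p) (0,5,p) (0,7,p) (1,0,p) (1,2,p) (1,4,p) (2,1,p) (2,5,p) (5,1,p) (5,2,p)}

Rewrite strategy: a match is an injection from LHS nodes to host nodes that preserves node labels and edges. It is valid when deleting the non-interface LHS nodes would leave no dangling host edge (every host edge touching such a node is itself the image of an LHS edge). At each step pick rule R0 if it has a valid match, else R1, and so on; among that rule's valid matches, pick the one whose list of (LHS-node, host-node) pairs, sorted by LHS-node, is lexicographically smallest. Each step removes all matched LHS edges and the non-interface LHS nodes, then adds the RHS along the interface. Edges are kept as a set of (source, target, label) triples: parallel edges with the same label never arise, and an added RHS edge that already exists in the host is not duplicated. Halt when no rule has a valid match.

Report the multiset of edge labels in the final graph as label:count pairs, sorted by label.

start.  V:8 E:12  edges: 0-p->0 0-p->1 0-p->2 0-p->5 0-p->7 1-p->0 1-p->2 1-p->4 2-p->1 2-p->5 5-p->1 5-p->2
1. fire R2 via {0↦3, 1↦0, 2↦1}  →  V:8 E:11  edges: 0-p->0 0-p->1 0-p->2 0-p->5 0-p->7 1-p->2 1-p->4 2-p->1 2-p->5 5-p->1 5-p->2
2. fire R2 via {0↦3, 1↦1, 2↦0}  →  V:8 E:10  edges: 0-p->0 0-p->2 0-p->5 0-p->7 1-p->2 1-p->4 2-p->1 2-p->5 5-p->1 5-p->2
3. fire R2 via {0↦3, 1↦1, 2↦2}  →  V:8 E:9  edges: 0-p->0 0-p->2 0-p->5 0-p->7 1-p->2 1-p->4 2-p->5 5-p->1 5-p->2
4. fire R2 via {0↦3, 1↦1, 2↦5}  →  V:8 E:8  edges: 0-p->0 0-p->2 0-p->5 0-p->7 1-p->2 1-p->4 2-p->5 5-p->2
5. fire R2 via {0↦3, 1↦2, 2↦0}  →  V:8 E:7  edges: 0-p->0 0-p->5 0-p->7 1-p->2 1-p->4 2-p->5 5-p->2
6. fire R2 via {0↦3, 1↦2, 2↦1}  →  V:8 E:6  edges: 0-p->0 0-p->5 0-p->7 1-p->4 2-p->5 5-p->2
7. fire R2 via {0↦3, 1↦2, 2↦5}  →  V:8 E:5  edges: 0-p->0 0-p->5 0-p->7 1-p->4 2-p->5
8. fire R2 via {0↦3, 1↦5, 2↦0}  →  V:8 E:4  edges: 0-p->0 0-p->7 1-p->4 2-p->5
9. fire R2 via {0↦3, 1↦5, 2↦2}  →  V:8 E:3  edges: 0-p->0 0-p->7 1-p->4
normal form: no rule applies after step 9
NF edges: [(0, 0, 'p'), (0, 7, 'p'), (1, 4, 'p')]

Answer: p:3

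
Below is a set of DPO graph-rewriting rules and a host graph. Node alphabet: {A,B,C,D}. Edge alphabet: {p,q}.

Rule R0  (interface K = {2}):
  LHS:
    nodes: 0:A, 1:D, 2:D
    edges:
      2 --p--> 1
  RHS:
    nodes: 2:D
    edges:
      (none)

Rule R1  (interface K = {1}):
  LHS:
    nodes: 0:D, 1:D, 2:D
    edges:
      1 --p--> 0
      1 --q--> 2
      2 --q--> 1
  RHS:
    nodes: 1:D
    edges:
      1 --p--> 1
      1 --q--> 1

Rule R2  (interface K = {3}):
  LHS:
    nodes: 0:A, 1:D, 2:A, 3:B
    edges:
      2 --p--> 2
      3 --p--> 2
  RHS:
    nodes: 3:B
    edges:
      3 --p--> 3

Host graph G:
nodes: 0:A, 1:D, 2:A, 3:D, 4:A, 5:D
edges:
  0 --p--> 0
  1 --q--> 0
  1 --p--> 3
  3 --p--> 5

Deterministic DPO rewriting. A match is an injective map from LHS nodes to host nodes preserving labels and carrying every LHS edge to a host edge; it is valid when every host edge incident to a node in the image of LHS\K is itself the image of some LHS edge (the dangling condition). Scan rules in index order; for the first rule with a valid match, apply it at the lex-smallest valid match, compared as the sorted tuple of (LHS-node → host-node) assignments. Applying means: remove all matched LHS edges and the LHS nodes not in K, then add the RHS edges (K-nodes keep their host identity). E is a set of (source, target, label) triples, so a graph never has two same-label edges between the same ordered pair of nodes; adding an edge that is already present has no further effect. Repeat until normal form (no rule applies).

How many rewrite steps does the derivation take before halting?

Answer: 2

Rewrite trace:
initial: |V|=6 |E|=4  E = 0-p->0 1-q->0 1-p->3 3-p->5
step 1: apply R0 at {0↦2, 1↦5, 2↦3}  → |V|=4 |E|=3  E = 0-p->0 1-q->0 1-p->3
step 2: apply R0 at {0↦4, 1↦3, 2↦1}  → |V|=2 |E|=2  E = 0-p->0 1-q->0
normal form: no rule applies after step 2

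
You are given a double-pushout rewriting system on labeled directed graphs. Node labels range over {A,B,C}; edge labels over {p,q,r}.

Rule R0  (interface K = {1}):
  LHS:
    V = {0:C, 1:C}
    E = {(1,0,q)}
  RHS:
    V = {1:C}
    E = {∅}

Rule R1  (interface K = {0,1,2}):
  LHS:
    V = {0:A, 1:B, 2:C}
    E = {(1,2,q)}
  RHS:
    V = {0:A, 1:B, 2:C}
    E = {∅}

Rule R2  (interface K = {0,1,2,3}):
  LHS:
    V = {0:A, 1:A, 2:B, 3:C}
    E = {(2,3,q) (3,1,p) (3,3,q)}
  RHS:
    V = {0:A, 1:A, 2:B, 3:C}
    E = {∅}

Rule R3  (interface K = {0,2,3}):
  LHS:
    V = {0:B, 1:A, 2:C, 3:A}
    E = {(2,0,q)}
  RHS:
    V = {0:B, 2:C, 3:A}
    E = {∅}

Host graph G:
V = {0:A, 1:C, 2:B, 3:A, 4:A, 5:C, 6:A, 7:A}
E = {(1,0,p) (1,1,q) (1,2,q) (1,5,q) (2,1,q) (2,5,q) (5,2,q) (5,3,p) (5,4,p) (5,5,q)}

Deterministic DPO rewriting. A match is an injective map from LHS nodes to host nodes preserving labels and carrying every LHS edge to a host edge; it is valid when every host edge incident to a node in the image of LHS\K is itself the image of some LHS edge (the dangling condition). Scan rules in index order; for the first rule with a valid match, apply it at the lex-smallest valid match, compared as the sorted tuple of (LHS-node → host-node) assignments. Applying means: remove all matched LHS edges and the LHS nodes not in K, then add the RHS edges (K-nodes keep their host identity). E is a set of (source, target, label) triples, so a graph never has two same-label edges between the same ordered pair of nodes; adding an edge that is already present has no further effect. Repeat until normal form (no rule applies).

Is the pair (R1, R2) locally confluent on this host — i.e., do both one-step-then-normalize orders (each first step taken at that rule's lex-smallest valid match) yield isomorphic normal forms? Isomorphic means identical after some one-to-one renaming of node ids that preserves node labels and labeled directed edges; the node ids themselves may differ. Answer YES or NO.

Answer: NO

Steps:
branch R1-first: apply at {0↦0, 1↦2, 2↦1} → |E|=9, then 3 more step(s) → NF |V|=6 |E|=6 V={0:A, 1:C, 2:B, 3:A, 4:A, 5:C} E=1-p->0 1-q->1 1-q->5 5-p->3 5-p->4 5-q->5
branch R2-first: apply at {0↦0, 1↦3, 2↦2, 3↦5} → |E|=7, then 3 more step(s) → NF |V|=6 |E|=4 V={0:A, 1:C, 2:B, 4:A, 5:C, 7:A} E=1-p->0 1-q->1 1-q->5 5-p->4
graphs not isomorphic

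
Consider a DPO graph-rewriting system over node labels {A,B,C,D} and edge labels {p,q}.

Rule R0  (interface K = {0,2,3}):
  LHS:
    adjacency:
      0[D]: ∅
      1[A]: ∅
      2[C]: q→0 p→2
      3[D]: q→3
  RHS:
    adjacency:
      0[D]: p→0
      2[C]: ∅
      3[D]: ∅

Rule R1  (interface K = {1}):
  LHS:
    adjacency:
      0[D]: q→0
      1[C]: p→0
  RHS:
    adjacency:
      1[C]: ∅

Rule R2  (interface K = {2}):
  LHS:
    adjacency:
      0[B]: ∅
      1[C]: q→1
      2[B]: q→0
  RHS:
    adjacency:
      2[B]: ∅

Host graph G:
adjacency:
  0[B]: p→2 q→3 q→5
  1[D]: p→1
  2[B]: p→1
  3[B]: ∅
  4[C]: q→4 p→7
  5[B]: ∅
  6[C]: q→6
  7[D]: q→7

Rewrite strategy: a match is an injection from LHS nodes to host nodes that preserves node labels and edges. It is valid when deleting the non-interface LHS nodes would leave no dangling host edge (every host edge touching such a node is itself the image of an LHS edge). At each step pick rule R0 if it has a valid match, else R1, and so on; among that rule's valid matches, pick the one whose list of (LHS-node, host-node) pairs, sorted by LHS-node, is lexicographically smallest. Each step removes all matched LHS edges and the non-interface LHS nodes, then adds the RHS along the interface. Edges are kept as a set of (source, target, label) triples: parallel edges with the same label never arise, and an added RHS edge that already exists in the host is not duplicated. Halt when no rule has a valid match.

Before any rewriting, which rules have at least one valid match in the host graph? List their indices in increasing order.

R0: no valid match — LHS pattern not found
R1: 1 valid match — {0↦7, 1↦4}
R2: 2 valid matches — {0↦3, 1↦6, 2↦0}, {0↦5, 1↦6, 2↦0}

Answer: [R1,R2]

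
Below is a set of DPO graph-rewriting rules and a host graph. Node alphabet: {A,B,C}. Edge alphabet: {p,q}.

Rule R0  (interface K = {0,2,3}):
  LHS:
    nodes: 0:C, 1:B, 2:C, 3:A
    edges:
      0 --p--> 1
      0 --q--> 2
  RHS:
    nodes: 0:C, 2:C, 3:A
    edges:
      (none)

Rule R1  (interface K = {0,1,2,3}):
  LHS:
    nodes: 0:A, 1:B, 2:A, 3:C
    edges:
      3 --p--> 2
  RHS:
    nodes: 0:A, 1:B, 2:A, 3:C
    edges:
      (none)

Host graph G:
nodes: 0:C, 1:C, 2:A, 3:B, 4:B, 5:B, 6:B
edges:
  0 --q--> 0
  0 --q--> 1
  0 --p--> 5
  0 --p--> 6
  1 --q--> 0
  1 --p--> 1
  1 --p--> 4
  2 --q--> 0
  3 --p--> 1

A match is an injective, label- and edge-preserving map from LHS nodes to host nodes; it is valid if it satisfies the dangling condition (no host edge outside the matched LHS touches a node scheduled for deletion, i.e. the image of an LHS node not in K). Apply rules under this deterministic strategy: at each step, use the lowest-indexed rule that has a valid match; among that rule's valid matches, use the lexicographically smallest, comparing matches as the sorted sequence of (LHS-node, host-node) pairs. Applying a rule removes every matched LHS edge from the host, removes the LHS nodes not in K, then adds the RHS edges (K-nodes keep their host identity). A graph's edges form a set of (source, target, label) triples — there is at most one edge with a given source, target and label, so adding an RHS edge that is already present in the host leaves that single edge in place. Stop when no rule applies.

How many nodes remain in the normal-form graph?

initial: |V|=7 |E|=9  E = 0-q->0 0-q->1 0-p->5 0-p->6 1-q->0 1-p->1 1-p->4 2-q->0 3-p->1
step 1: apply R0 at {0↦0, 1↦5, 2↦1, 3↦2}  → |V|=6 |E|=7  E = 0-q->0 0-p->6 1-q->0 1-p->1 1-p->4 2-q->0 3-p->1
step 2: apply R0 at {0↦1, 1↦4, 2↦0, 3↦2}  → |V|=5 |E|=5  E = 0-q->0 0-p->6 1-p->1 2-q->0 3-p->1
final graph: no rule applies after step 2
NF nodes: {0:C, 1:C, 2:A, 3:B, 6:B}

Answer: 5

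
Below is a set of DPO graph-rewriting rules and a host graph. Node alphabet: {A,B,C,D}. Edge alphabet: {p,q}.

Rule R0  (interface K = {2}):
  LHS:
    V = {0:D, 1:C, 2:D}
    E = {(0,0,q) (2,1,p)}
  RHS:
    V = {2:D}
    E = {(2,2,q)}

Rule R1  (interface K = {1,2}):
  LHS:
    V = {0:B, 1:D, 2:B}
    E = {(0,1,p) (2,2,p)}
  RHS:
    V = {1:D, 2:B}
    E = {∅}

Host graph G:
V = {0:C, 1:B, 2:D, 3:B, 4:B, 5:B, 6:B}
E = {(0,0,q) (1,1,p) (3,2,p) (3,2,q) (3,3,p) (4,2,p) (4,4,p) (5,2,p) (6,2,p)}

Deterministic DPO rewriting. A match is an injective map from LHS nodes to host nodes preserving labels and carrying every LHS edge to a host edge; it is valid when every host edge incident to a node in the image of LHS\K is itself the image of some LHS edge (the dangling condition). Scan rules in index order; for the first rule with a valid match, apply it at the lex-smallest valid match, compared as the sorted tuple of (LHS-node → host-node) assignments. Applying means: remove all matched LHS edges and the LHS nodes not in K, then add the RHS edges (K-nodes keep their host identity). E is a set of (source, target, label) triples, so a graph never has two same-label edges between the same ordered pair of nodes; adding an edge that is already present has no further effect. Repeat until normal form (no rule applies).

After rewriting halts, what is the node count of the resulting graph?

start.  V:7 E:9  edges: 0-q->0 1-p->1 3-p->2 3-q->2 3-p->3 4-p->2 4-p->4 5-p->2 6-p->2
1. fire R1 via {0↦5, 1↦2, 2↦1}  →  V:6 E:7  edges: 0-q->0 3-p->2 3-q->2 3-p->3 4-p->2 4-p->4 6-p->2
2. fire R1 via {0↦6, 1↦2, 2↦3}  →  V:5 E:5  edges: 0-q->0 3-p->2 3-q->2 4-p->2 4-p->4
halt: no rule applies after step 2
NF nodes: {0:C, 1:B, 2:D, 3:B, 4:B}

Answer: 5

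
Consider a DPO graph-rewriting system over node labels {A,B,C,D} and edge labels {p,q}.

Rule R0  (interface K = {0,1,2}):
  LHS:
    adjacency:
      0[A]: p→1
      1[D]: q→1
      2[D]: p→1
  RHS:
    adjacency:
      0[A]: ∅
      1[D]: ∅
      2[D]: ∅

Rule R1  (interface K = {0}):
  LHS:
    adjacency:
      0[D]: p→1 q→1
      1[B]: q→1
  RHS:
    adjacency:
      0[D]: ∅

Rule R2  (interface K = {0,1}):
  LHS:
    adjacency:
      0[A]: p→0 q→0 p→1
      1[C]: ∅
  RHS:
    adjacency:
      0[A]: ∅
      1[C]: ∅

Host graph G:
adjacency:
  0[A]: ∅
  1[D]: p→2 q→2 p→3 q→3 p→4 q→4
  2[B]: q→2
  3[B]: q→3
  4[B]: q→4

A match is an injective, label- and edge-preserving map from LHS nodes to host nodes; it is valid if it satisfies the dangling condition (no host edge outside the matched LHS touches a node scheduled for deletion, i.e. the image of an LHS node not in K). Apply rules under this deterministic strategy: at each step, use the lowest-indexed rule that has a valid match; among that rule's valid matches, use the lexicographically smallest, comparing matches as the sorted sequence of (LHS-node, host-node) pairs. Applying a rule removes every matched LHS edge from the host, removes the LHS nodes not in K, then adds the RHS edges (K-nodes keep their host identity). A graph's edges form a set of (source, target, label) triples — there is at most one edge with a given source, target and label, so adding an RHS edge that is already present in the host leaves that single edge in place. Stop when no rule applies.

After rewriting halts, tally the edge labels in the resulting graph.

start.  V:5 E:9  edges: 1-p->2 1-q->2 1-p->3 1-q->3 1-p->4 1-q->4 2-q->2 3-q->3 4-q->4
1. fire R1 via {0↦1, 1↦2}  →  V:4 E:6  edges: 1-p->3 1-q->3 1-p->4 1-q->4 3-q->3 4-q->4
2. fire R1 via {0↦1, 1↦3}  →  V:3 E:3  edges: 1-p->4 1-q->4 4-q->4
3. fire R1 via {0↦1, 1↦4}  →  V:2 E:0  edges: ∅
final graph: no rule applies after step 3
NF edges: []

Answer: (no edges)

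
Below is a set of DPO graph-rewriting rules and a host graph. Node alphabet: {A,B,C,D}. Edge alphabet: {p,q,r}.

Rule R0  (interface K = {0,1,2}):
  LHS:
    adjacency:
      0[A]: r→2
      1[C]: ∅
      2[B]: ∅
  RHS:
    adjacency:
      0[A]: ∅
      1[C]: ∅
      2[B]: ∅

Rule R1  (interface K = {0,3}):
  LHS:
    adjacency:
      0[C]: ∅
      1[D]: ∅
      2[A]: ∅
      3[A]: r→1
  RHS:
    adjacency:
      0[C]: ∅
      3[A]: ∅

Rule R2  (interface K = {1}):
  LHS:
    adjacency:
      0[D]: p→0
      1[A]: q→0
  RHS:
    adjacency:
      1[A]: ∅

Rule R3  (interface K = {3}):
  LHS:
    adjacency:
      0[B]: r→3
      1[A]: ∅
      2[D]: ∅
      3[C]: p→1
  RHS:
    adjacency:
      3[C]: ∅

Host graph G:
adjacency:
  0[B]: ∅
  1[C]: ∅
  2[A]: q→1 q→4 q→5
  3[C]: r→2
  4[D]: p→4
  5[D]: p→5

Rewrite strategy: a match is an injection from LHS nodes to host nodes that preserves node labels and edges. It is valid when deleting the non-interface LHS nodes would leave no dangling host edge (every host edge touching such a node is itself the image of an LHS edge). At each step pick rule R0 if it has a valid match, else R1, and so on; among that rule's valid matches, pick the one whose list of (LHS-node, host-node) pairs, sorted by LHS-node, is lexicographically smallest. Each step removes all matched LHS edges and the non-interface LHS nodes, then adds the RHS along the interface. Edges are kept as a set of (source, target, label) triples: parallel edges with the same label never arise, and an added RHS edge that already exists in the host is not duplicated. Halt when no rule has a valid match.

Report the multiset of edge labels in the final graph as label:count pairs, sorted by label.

start.  V:6 E:6  edges: 2-q->1 2-q->4 2-q->5 3-r->2 4-p->4 5-p->5
1. fire R2 via {0↦4, 1↦2}  →  V:5 E:4  edges: 2-q->1 2-q->5 3-r->2 5-p->5
2. fire R2 via {0↦5, 1↦2}  →  V:4 E:2  edges: 2-q->1 3-r->2
normal form: no rule applies after step 2
NF edges: [(2, 1, 'q'), (3, 2, 'r')]

Answer: q:1 r:1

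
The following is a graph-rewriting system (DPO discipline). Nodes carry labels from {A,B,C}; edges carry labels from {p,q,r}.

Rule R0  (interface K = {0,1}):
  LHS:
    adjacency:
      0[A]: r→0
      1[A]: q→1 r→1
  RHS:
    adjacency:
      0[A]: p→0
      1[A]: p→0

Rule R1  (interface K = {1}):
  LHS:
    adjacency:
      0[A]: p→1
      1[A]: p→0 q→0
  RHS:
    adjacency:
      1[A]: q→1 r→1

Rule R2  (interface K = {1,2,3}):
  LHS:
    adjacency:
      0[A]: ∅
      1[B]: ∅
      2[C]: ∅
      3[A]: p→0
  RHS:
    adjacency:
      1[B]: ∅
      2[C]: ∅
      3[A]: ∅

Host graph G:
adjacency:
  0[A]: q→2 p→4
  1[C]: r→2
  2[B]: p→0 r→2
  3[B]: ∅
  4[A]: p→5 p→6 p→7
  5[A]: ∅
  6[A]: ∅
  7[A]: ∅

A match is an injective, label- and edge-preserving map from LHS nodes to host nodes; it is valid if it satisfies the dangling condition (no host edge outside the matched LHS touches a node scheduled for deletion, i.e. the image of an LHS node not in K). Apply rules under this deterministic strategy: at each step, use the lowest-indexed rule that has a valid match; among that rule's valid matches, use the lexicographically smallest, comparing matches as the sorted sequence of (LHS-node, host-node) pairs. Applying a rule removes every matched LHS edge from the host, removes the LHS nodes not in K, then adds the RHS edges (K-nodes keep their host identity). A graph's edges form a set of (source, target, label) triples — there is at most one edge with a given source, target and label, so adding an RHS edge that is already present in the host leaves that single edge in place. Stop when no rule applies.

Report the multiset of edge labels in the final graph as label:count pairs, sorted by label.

initial: |V|=8 |E|=8  E = 0-q->2 0-p->4 1-r->2 2-p->0 2-r->2 4-p->5 4-p->6 4-p->7
step 1: apply R2 at {0↦5, 1↦2, 2↦1, 3↦4}  → |V|=7 |E|=7  E = 0-q->2 0-p->4 1-r->2 2-p->0 2-r->2 4-p->6 4-p->7
step 2: apply R2 at {0↦6, 1↦2, 2↦1, 3↦4}  → |V|=6 |E|=6  E = 0-q->2 0-p->4 1-r->2 2-p->0 2-r->2 4-p->7
step 3: apply R2 at {0↦7, 1↦2, 2↦1, 3↦4}  → |V|=5 |E|=5  E = 0-q->2 0-p->4 1-r->2 2-p->0 2-r->2
step 4: apply R2 at {0↦4, 1↦2, 2↦1, 3↦0}  → |V|=4 |E|=4  E = 0-q->2 1-r->2 2-p->0 2-r->2
final graph: no rule applies after step 4
NF edges: [(0, 2, 'q'), (1, 2, 'r'), (2, 0, 'p'), (2, 2, 'r')]

Answer: p:1 q:1 r:2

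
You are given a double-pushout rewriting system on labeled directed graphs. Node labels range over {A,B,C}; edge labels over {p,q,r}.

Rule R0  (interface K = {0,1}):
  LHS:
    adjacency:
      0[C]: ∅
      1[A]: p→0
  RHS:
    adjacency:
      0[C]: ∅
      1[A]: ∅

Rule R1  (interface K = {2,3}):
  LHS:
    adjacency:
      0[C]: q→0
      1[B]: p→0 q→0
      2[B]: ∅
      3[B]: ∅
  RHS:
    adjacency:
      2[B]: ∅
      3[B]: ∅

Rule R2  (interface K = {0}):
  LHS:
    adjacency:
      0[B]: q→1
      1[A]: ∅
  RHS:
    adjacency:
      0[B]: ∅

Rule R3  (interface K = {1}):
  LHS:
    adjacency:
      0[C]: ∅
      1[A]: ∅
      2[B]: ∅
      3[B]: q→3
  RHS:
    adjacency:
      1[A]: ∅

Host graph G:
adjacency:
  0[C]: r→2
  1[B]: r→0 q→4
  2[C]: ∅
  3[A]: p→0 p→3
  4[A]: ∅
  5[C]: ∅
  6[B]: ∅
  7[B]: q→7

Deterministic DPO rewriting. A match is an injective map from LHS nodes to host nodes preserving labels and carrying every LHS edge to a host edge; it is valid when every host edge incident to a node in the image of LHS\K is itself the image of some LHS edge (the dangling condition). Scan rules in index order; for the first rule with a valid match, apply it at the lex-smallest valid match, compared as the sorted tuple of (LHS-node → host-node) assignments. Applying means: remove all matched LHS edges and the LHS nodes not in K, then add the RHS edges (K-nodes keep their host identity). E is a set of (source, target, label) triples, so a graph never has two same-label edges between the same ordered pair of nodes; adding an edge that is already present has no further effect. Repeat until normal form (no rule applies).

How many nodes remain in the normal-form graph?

Answer: 4

Steps:
start.  V:8 E:6  edges: 0-r->2 1-r->0 1-q->4 3-p->0 3-p->3 7-q->7
1. fire R0 via {0↦0, 1↦3}  →  V:8 E:5  edges: 0-r->2 1-r->0 1-q->4 3-p->3 7-q->7
2. fire R2 via {0↦1, 1↦4}  →  V:7 E:4  edges: 0-r->2 1-r->0 3-p->3 7-q->7
3. fire R3 via {0↦5, 1↦3, 2↦6, 3↦7}  →  V:4 E:3  edges: 0-r->2 1-r->0 3-p->3
final graph: no rule applies after step 3
NF nodes: {0:C, 1:B, 2:C, 3:A}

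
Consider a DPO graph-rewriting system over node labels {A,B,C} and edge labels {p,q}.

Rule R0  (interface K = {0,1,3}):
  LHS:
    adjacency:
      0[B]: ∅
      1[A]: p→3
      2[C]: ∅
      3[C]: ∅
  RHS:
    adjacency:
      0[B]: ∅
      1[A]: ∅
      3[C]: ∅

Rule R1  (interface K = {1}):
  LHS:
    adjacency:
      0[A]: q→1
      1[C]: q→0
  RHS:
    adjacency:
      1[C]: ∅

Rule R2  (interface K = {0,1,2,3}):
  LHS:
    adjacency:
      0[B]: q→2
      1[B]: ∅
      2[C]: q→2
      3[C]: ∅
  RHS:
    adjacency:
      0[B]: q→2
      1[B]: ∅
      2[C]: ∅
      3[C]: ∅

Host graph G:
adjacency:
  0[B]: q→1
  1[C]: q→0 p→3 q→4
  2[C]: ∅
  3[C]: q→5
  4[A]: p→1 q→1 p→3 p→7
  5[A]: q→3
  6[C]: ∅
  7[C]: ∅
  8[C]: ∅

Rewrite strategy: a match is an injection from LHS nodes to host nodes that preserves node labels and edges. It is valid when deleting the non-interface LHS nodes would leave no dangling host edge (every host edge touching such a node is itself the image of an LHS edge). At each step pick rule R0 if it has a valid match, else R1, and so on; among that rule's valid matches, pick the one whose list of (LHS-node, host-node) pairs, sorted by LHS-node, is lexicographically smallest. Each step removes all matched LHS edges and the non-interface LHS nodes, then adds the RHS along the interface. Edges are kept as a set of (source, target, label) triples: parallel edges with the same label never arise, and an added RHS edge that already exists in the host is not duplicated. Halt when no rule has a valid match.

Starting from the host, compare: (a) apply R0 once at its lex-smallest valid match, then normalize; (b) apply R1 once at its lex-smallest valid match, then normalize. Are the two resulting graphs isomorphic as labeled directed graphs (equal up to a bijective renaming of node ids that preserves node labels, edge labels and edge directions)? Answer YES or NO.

branch R0-first: apply at {0↦0, 1↦4, 2↦2, 3↦1} → |E|=9, then 4 more step(s) → NF |V|=4 |E|=3 V={0:B, 1:C, 3:C, 7:C} E=0-q->1 1-q->0 1-p->3
branch R1-first: apply at {0↦5, 1↦3} → |E|=8, then 4 more step(s) → NF |V|=4 |E|=3 V={0:B, 1:C, 3:C, 7:C} E=0-q->1 1-q->0 1-p->3
graphs isomorphic (equal up to label-preserving node renaming)

Answer: YES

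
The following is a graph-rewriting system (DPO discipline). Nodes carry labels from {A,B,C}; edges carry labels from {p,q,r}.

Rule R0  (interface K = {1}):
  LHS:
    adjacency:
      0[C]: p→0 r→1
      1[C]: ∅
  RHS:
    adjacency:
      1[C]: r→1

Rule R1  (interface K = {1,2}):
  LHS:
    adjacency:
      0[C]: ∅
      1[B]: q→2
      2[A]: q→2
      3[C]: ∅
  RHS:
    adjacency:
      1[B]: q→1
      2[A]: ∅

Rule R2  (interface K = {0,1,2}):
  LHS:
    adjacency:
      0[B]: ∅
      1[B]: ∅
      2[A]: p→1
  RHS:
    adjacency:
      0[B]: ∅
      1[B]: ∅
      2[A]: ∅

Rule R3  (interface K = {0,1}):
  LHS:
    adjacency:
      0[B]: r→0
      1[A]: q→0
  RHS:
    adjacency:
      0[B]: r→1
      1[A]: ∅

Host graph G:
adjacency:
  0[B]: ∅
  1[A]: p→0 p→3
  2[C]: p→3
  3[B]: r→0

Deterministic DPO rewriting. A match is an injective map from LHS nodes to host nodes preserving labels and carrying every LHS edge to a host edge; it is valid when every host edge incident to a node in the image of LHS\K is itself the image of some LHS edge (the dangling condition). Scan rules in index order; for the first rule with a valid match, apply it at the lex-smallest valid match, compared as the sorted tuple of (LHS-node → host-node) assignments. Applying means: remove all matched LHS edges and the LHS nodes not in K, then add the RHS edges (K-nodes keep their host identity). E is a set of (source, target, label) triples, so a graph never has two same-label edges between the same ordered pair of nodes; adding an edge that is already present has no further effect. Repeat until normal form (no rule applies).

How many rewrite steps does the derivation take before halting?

Answer: 2

Steps:
initial: |V|=4 |E|=4  E = 1-p->0 1-p->3 2-p->3 3-r->0
step 1: apply R2 at {0↦0, 1↦3, 2↦1}  → |V|=4 |E|=3  E = 1-p->0 2-p->3 3-r->0
step 2: apply R2 at {0↦3, 1↦0, 2↦1}  → |V|=4 |E|=2  E = 2-p->3 3-r->0
normal form: no rule applies after step 2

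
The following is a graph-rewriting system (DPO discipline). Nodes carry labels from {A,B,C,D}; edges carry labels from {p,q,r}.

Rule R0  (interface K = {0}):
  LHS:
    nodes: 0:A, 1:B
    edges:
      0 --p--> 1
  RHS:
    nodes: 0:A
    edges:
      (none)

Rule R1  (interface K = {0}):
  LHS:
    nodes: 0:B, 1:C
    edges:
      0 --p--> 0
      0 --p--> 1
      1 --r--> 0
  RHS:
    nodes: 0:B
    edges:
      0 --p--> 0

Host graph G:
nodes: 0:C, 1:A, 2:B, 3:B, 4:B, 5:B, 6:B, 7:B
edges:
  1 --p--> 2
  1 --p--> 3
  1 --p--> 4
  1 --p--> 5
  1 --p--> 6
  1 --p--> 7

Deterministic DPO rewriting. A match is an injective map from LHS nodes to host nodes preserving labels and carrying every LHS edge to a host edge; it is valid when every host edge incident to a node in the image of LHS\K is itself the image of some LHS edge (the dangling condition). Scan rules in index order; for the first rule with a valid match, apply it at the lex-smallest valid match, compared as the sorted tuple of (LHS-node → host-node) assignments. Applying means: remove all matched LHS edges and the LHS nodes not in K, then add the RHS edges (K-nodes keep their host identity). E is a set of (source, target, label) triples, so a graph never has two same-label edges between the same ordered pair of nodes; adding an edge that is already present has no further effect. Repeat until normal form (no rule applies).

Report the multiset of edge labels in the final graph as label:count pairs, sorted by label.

Answer: (no edges)

Derivation:
initial: |V|=8 |E|=6  E = 1-p->2 1-p->3 1-p->4 1-p->5 1-p->6 1-p->7
step 1: apply R0 at {0↦1, 1↦2}  → |V|=7 |E|=5  E = 1-p->3 1-p->4 1-p->5 1-p->6 1-p->7
step 2: apply R0 at {0↦1, 1↦3}  → |V|=6 |E|=4  E = 1-p->4 1-p->5 1-p->6 1-p->7
step 3: apply R0 at {0↦1, 1↦4}  → |V|=5 |E|=3  E = 1-p->5 1-p->6 1-p->7
step 4: apply R0 at {0↦1, 1↦5}  → |V|=4 |E|=2  E = 1-p->6 1-p->7
step 5: apply R0 at {0↦1, 1↦6}  → |V|=3 |E|=1  E = 1-p->7
step 6: apply R0 at {0↦1, 1↦7}  → |V|=2 |E|=0  E = ∅
final graph: no rule applies after step 6
NF edges: []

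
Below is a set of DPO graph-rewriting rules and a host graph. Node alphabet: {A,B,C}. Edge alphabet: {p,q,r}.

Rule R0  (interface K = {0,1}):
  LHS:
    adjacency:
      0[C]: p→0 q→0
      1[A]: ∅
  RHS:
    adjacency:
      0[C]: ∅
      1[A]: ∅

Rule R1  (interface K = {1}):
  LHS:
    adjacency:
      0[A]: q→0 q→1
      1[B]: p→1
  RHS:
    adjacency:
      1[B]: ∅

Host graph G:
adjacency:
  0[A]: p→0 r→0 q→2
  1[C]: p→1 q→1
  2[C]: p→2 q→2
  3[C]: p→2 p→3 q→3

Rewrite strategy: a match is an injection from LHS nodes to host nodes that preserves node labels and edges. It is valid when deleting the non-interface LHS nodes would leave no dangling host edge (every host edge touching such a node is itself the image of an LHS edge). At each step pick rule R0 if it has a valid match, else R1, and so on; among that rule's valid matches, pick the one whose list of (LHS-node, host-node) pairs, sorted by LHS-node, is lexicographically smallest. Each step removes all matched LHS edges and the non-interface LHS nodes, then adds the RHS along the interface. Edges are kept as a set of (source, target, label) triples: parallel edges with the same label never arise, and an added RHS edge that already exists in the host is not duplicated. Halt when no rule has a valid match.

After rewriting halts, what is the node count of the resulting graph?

Answer: 4

Rewrite trace:
start.  V:4 E:10  edges: 0-p->0 0-r->0 0-q->2 1-p->1 1-q->1 2-p->2 2-q->2 3-p->2 3-p->3 3-q->3
1. fire R0 via {0↦1, 1↦0}  →  V:4 E:8  edges: 0-p->0 0-r->0 0-q->2 2-p->2 2-q->2 3-p->2 3-p->3 3-q->3
2. fire R0 via {0↦2, 1↦0}  →  V:4 E:6  edges: 0-p->0 0-r->0 0-q->2 3-p->2 3-p->3 3-q->3
3. fire R0 via {0↦3, 1↦0}  →  V:4 E:4  edges: 0-p->0 0-r->0 0-q->2 3-p->2
halt: no rule applies after step 3
NF nodes: {0:A, 1:C, 2:C, 3:C}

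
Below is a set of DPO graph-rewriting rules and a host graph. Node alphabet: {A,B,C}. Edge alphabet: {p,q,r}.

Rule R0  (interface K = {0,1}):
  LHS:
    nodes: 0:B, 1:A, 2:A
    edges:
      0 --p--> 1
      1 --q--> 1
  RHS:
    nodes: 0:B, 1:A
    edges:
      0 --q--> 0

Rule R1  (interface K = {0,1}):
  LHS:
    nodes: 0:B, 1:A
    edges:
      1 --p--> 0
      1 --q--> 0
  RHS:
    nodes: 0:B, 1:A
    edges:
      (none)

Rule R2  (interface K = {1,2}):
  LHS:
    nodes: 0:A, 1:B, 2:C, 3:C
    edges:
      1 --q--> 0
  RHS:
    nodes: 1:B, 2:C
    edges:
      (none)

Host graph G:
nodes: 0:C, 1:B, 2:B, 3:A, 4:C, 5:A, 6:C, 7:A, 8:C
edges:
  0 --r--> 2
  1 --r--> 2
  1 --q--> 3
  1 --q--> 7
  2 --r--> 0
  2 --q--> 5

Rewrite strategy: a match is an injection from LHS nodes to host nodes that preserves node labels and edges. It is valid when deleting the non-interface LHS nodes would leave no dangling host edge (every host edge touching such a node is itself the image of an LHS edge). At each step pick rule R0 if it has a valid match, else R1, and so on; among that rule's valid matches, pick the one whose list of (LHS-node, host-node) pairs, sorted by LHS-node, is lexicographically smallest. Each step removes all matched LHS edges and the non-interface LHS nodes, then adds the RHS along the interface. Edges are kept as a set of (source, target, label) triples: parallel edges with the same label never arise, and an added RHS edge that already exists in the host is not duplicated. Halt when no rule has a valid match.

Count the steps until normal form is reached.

Answer: 3

Derivation:
[0] host  ⇒  9 nodes, 6 edges  {0-r->2 1-r->2 1-q->3 1-q->7 2-r->0 2-q->5}
[1] R2 @ {0↦3, 1↦1, 2↦0, 3↦4}  ⇒  7 nodes, 5 edges  {0-r->2 1-r->2 1-q->7 2-r->0 2-q->5}
[2] R2 @ {0↦5, 1↦2, 2↦0, 3↦6}  ⇒  5 nodes, 4 edges  {0-r->2 1-r->2 1-q->7 2-r->0}
[3] R2 @ {0↦7, 1↦1, 2↦0, 3↦8}  ⇒  3 nodes, 3 edges  {0-r->2 1-r->2 2-r->0}
halt: no rule applies after step 3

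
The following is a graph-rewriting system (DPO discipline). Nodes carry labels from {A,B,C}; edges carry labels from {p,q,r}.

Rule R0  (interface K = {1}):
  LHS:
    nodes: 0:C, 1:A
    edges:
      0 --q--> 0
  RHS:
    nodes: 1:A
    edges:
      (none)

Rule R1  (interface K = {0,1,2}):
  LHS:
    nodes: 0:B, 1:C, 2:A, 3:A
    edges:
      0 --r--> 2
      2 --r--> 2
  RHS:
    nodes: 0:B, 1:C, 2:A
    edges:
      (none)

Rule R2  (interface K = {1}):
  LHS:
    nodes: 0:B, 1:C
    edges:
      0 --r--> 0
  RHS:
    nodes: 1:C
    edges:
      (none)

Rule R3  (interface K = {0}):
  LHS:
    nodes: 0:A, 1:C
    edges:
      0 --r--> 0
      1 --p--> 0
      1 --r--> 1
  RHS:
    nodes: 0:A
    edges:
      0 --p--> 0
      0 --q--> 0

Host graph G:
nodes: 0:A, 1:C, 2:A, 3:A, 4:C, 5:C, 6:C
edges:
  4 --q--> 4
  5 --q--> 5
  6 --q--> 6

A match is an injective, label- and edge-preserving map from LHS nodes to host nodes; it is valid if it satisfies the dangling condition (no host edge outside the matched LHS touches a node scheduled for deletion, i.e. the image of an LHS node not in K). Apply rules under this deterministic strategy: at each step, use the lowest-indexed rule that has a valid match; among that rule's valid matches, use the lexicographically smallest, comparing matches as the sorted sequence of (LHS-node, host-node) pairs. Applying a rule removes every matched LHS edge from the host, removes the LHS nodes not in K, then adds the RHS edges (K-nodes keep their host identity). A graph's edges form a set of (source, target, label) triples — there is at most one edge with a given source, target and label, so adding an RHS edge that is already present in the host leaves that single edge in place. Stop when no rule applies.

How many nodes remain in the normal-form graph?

[0] host  ⇒  7 nodes, 3 edges  {4-q->4 5-q->5 6-q->6}
[1] R0 @ {0↦4, 1↦0}  ⇒  6 nodes, 2 edges  {5-q->5 6-q->6}
[2] R0 @ {0↦5, 1↦0}  ⇒  5 nodes, 1 edges  {6-q->6}
[3] R0 @ {0↦6, 1↦0}  ⇒  4 nodes, 0 edges  {∅}
final graph: no rule applies after step 3
NF nodes: {0:A, 1:C, 2:A, 3:A}

Answer: 4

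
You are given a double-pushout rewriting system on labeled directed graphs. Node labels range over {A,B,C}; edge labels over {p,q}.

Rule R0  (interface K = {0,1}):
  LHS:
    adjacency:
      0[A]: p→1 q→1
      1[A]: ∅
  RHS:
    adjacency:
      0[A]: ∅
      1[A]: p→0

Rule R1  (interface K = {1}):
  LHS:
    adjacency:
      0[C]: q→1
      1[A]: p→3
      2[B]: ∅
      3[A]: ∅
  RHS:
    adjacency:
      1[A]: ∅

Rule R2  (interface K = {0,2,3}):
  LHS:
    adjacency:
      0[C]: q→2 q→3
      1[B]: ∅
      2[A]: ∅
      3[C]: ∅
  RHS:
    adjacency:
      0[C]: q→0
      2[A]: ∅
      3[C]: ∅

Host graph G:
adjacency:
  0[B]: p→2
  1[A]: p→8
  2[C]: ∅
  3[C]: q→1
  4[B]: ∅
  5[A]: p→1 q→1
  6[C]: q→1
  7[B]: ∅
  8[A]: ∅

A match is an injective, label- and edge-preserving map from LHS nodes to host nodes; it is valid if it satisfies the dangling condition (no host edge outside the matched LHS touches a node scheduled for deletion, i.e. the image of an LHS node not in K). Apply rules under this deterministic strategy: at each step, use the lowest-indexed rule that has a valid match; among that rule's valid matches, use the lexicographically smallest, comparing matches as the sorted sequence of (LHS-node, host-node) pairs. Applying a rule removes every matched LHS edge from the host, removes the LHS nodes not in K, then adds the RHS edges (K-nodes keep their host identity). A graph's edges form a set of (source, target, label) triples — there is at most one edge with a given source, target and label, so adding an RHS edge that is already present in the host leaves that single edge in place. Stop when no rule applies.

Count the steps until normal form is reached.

Answer: 3

Steps:
start.  V:9 E:6  edges: 0-p->2 1-p->8 3-q->1 5-p->1 5-q->1 6-q->1
1. fire R0 via {0↦5, 1↦1}  →  V:9 E:5  edges: 0-p->2 1-p->5 1-p->8 3-q->1 6-q->1
2. fire R1 via {0↦3, 1↦1, 2↦4, 3↦5}  →  V:6 E:3  edges: 0-p->2 1-p->8 6-q->1
3. fire R1 via {0↦6, 1↦1, 2↦7, 3↦8}  →  V:3 E:1  edges: 0-p->2
final graph: no rule applies after step 3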